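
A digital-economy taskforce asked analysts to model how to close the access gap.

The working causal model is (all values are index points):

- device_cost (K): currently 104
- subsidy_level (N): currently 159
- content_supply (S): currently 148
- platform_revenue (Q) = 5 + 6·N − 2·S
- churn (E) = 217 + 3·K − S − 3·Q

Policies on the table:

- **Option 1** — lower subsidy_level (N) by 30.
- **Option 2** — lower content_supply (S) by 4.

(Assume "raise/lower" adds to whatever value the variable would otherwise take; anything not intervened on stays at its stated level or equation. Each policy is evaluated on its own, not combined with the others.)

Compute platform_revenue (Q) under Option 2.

Option 2 (S − 4):
  N = 159
  S = 148 − 4 = 144
  Q = 5 + 6·159 − 2·144 = 671

671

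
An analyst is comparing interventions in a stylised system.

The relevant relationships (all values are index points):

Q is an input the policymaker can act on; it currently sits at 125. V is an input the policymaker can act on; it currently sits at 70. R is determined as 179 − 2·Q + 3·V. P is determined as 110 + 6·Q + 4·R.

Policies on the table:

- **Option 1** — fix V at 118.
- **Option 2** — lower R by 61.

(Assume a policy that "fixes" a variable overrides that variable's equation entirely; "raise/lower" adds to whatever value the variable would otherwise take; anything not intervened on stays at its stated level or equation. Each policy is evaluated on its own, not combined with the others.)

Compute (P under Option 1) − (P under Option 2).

Option 1 (V := 118):
  Q = 125
  V = 118
  R = 179 − 2·125 + 3·118 = 283
  P = 110 + 6·125 + 4·283 = 1992
Option 2 (R − 61):
  Q = 125
  V = 70
  R = 179 − 2·125 + 3·70 (−61 from intervention) = 78
  P = 110 + 6·125 + 4·78 = 1172
P: 1992 − 1172 = 820

820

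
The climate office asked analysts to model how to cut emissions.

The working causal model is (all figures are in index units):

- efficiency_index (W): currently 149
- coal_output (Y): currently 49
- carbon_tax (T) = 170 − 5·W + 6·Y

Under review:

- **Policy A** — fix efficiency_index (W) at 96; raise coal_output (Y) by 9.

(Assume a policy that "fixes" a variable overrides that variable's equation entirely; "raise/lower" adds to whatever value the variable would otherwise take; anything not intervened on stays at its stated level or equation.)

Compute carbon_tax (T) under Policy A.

38

Policy A (W := 96, Y + 9):
  W = 96
  Y = 49 + 9 = 58
  T = 170 − 5·96 + 6·58 = 38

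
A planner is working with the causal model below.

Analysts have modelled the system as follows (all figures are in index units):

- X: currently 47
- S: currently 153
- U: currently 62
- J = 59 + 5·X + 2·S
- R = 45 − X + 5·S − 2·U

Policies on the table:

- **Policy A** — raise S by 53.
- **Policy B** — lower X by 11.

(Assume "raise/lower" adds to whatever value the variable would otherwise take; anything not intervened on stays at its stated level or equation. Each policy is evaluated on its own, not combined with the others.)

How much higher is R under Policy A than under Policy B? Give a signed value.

254

Policy A (S + 53):
  X = 47
  S = 153 + 53 = 206
  U = 62
  R = 45 − 47 + 5·206 − 2·62 = 904
Policy B (X − 11):
  X = 47 − 11 = 36
  S = 153
  U = 62
  R = 45 − 36 + 5·153 − 2·62 = 650
R: 904 − 650 = 254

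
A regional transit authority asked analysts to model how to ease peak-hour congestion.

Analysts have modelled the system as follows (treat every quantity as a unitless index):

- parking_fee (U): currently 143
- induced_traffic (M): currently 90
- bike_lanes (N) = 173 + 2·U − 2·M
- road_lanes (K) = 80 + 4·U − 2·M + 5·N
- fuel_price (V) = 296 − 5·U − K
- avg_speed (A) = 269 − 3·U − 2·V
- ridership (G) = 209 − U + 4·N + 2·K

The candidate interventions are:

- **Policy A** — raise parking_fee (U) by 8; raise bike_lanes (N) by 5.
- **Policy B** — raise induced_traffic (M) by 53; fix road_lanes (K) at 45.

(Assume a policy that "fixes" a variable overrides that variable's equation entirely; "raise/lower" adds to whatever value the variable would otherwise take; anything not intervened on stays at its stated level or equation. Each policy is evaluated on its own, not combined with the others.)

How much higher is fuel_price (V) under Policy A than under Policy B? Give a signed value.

-1999

Policy A (U + 8, N + 5):
  U = 143 + 8 = 151
  M = 90
  N = 173 + 2·151 − 2·90 (+5 from intervention) = 300
  K = 80 + 4·151 − 2·90 + 5·300 = 2004
  V = 296 − 5·151 − 2004 = -2463
Policy B (M + 53, K := 45):
  U = 143
  M = 90 + 53 = 143
  N = 173 + 2·143 − 2·143 = 173
  K = 45
  V = 296 − 5·143 − 45 = -464
V: -2463 − (-464) = -1999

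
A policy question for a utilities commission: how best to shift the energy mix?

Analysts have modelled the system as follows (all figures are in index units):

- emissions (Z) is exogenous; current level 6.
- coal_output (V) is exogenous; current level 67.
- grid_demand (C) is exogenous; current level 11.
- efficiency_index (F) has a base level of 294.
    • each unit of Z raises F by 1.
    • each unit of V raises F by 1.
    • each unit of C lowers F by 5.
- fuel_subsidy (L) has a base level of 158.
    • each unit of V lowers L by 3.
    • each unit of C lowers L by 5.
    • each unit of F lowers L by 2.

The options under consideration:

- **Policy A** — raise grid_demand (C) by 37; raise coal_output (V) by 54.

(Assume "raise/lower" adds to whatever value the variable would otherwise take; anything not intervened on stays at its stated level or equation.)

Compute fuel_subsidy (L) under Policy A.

-807

Policy A (C + 37, V + 54):
  Z = 6
  V = 67 + 54 = 121
  C = 11 + 37 = 48
  F = 294 + 6 + 121 − 5·48 = 181
  L = 158 − 3·121 − 5·48 − 2·181 = -807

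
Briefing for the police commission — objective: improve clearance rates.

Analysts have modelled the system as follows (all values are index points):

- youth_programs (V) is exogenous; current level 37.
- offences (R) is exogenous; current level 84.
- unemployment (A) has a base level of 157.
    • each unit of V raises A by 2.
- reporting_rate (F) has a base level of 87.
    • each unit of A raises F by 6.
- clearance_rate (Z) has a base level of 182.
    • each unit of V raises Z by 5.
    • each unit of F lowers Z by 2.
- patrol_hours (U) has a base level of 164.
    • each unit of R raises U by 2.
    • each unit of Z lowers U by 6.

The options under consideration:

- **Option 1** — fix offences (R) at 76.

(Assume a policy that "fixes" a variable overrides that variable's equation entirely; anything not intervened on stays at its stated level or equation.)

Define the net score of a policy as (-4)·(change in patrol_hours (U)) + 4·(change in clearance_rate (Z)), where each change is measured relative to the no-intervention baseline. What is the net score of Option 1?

Baseline:
  V = 37
  R = 84
  A = 157 + 2·37 = 231
  F = 87 + 6·231 = 1473
  Z = 182 + 5·37 − 2·1473 = -2579
  U = 164 + 2·84 − 6·(-2579) = 15806
Option 1 (R := 76):
  V = 37
  R = 76
  A = 157 + 2·37 = 231
  F = 87 + 6·231 = 1473
  Z = 182 + 5·37 − 2·1473 = -2579
  U = 164 + 2·76 − 6·(-2579) = 15790
ΔU = 15790 − 15806 = -16; ΔZ = -2579 − (-2579) = 0
Score = (-4)·(-16) + 4·0 = 64

64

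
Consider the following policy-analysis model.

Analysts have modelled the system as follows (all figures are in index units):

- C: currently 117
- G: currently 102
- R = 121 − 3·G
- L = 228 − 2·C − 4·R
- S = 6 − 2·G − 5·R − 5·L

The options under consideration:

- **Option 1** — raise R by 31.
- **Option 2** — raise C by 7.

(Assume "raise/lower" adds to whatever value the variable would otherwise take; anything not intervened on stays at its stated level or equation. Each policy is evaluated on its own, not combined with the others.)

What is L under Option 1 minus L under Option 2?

Option 1 (R + 31):
  C = 117
  G = 102
  R = 121 − 3·102 (+31 from intervention) = -154
  L = 228 − 2·117 − 4·(-154) = 610
Option 2 (C + 7):
  C = 117 + 7 = 124
  G = 102
  R = 121 − 3·102 = -185
  L = 228 − 2·124 − 4·(-185) = 720
L: 610 − 720 = -110

-110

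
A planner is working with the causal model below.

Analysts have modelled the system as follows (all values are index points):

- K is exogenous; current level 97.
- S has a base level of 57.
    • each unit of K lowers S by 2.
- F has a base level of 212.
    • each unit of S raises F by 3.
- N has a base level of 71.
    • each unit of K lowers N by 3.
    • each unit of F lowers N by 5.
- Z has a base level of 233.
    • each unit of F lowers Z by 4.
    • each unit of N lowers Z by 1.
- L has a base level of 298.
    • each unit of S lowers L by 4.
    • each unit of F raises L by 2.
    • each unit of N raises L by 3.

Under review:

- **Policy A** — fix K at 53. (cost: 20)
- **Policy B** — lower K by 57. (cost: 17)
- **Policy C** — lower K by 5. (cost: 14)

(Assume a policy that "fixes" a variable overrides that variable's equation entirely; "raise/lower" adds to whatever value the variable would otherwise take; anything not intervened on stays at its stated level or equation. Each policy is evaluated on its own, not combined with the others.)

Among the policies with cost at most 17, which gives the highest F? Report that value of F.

143

Policy B (K − 57):
  K = 97 − 57 = 40
  S = 57 − 2·40 = -23
  F = 212 + 3·(-23) = 143
Policy C (K − 5):
  K = 97 − 5 = 92
  S = 57 − 2·92 = -127
  F = 212 + 3·(-127) = -169
Comparing — Policy B: F=143, Policy C: F=-169. Highest is 143 (Policy B).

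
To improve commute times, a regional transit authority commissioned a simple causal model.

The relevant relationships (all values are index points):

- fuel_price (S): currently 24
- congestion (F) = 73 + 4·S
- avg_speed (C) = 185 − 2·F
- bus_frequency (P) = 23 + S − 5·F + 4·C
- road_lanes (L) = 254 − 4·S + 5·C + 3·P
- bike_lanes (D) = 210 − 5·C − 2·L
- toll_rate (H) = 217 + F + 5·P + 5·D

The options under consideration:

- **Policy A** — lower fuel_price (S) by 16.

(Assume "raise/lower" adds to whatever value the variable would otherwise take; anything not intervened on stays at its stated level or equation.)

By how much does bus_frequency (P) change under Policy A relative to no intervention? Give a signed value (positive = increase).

816

Baseline:
  S = 24
  F = 73 + 4·24 = 169
  C = 185 − 2·169 = -153
  P = 23 + 24 − 5·169 + 4·(-153) = -1410
Policy A (S − 16):
  S = 24 − 16 = 8
  F = 73 + 4·8 = 105
  C = 185 − 2·105 = -25
  P = 23 + 8 − 5·105 + 4·(-25) = -594
Change in P: -594 − (-1410) = 816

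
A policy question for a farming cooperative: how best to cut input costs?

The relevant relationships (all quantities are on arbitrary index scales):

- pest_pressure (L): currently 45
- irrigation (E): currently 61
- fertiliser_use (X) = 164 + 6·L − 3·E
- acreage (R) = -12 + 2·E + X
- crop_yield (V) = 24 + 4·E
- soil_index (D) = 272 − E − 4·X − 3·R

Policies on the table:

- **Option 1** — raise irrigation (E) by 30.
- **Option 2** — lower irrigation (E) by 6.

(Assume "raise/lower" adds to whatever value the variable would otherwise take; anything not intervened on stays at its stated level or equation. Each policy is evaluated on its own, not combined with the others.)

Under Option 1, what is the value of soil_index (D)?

Option 1 (E + 30):
  L = 45
  E = 61 + 30 = 91
  X = 164 + 6·45 − 3·91 = 161
  R = -12 + 2·91 + 161 = 331
  D = 272 − 91 − 4·161 − 3·331 = -1456

-1456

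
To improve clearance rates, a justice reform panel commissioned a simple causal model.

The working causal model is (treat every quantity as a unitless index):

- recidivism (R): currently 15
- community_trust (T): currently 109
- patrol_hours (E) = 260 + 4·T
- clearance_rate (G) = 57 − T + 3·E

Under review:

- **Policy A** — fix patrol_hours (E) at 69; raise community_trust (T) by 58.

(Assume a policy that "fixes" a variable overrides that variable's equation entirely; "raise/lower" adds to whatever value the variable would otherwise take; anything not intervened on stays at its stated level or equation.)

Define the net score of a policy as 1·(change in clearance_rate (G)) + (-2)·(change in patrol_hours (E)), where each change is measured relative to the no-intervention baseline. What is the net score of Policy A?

Baseline:
  T = 109
  E = 260 + 4·109 = 696
  G = 57 − 109 + 3·696 = 2036
Policy A (E := 69, T + 58):
  T = 109 + 58 = 167
  E = 69
  G = 57 − 167 + 3·69 = 97
ΔG = 97 − 2036 = -1939; ΔE = 69 − 696 = -627
Score = 1·(-1939) + (-2)·(-627) = -685

-685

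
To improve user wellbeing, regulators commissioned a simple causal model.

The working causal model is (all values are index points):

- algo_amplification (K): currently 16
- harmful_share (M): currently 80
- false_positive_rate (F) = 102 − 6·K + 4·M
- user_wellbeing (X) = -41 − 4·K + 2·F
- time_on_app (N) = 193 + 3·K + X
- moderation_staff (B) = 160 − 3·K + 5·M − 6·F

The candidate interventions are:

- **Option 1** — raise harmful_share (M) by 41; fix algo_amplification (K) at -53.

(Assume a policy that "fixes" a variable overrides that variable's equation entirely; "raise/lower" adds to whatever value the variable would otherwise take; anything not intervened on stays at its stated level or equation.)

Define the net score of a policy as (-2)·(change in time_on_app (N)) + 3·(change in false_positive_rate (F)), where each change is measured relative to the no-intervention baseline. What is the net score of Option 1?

-716

Baseline:
  K = 16
  M = 80
  F = 102 − 6·16 + 4·80 = 326
  X = -41 − 4·16 + 2·326 = 547
  N = 193 + 3·16 + 547 = 788
Option 1 (M + 41, K := -53):
  K = -53
  M = 80 + 41 = 121
  F = 102 − 6·(-53) + 4·121 = 904
  X = -41 − 4·(-53) + 2·904 = 1979
  N = 193 + 3·(-53) + 1979 = 2013
ΔN = 2013 − 788 = 1225; ΔF = 904 − 326 = 578
Score = (-2)·1225 + 3·578 = -716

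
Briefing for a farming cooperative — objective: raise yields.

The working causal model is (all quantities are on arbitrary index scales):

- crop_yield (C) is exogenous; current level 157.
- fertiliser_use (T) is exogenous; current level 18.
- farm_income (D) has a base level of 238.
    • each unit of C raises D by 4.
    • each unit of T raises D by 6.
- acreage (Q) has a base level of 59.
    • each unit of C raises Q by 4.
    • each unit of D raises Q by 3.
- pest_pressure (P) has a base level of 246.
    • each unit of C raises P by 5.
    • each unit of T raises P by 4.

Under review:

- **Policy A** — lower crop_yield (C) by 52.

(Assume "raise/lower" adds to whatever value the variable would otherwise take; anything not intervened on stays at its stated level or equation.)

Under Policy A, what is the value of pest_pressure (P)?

843

Policy A (C − 52):
  C = 157 − 52 = 105
  T = 18
  P = 246 + 5·105 + 4·18 = 843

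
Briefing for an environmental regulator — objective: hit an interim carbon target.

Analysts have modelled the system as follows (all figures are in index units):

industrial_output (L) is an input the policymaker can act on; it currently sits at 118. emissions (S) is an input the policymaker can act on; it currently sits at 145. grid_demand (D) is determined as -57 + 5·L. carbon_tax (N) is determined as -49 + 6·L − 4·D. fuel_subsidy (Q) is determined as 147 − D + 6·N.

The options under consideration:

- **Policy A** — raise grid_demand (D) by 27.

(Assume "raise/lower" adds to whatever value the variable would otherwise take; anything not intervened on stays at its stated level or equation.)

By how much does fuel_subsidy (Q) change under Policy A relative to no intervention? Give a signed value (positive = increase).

Baseline:
  L = 118
  D = -57 + 5·118 = 533
  N = -49 + 6·118 − 4·533 = -1473
  Q = 147 − 533 + 6·(-1473) = -9224
Policy A (D + 27):
  L = 118
  D = -57 + 5·118 (+27 from intervention) = 560
  N = -49 + 6·118 − 4·560 = -1581
  Q = 147 − 560 + 6·(-1581) = -9899
Change in Q: -9899 − (-9224) = -675

-675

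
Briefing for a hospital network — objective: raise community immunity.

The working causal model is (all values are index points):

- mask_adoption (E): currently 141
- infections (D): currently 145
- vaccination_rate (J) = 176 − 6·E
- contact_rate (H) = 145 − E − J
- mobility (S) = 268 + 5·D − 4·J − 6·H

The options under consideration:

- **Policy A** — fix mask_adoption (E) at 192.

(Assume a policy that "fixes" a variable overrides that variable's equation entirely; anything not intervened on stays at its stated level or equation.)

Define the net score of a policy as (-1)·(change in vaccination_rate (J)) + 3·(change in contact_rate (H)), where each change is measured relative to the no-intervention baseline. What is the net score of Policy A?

1071

Baseline:
  E = 141
  J = 176 − 6·141 = -670
  H = 145 − 141 − (-670) = 674
Policy A (E := 192):
  E = 192
  J = 176 − 6·192 = -976
  H = 145 − 192 − (-976) = 929
ΔJ = -976 − (-670) = -306; ΔH = 929 − 674 = 255
Score = (-1)·(-306) + 3·255 = 1071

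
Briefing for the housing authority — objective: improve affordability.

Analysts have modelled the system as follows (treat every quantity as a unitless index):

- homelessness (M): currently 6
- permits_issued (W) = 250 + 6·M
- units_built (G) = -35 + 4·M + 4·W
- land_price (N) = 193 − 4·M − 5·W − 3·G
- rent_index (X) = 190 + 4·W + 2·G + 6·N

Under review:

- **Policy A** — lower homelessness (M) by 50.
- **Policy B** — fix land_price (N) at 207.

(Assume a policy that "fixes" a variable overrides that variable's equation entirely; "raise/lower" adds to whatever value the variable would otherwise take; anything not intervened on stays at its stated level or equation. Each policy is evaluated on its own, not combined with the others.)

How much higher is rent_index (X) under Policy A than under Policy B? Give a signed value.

Policy A (M − 50):
  M = 6 − 50 = -44
  W = 250 + 6·(-44) = -14
  G = -35 + 4·(-44) + 4·(-14) = -267
  N = 193 − 4·(-44) − 5·(-14) − 3·(-267) = 1240
  X = 190 + 4·(-14) + 2·(-267) + 6·1240 = 7040
Policy B (N := 207):
  M = 6
  W = 250 + 6·6 = 286
  G = -35 + 4·6 + 4·286 = 1133
  N = 207
  X = 190 + 4·286 + 2·1133 + 6·207 = 4842
X: 7040 − 4842 = 2198

2198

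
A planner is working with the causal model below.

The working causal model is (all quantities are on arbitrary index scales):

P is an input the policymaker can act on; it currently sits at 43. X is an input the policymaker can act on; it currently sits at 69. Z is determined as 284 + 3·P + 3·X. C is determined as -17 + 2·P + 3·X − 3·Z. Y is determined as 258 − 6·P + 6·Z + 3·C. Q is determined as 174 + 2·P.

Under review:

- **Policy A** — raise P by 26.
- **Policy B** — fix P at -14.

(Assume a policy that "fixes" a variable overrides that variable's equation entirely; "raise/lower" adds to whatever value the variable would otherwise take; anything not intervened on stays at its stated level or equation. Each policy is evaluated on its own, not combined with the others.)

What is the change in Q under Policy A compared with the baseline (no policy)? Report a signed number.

52

Baseline:
  P = 43
  Q = 174 + 2·43 = 260
Policy A (P + 26):
  P = 43 + 26 = 69
  Q = 174 + 2·69 = 312
Change in Q: 312 − 260 = 52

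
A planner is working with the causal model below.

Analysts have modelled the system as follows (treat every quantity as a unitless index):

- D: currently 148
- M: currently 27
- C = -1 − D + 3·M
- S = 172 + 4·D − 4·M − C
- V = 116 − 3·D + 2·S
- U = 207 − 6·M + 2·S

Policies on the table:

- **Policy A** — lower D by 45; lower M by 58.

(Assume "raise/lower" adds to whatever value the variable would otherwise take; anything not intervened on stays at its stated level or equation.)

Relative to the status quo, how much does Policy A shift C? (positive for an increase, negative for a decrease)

-129

Baseline:
  D = 148
  M = 27
  C = -1 − 148 + 3·27 = -68
Policy A (D − 45, M − 58):
  D = 148 − 45 = 103
  M = 27 − 58 = -31
  C = -1 − 103 + 3·(-31) = -197
Change in C: -197 − (-68) = -129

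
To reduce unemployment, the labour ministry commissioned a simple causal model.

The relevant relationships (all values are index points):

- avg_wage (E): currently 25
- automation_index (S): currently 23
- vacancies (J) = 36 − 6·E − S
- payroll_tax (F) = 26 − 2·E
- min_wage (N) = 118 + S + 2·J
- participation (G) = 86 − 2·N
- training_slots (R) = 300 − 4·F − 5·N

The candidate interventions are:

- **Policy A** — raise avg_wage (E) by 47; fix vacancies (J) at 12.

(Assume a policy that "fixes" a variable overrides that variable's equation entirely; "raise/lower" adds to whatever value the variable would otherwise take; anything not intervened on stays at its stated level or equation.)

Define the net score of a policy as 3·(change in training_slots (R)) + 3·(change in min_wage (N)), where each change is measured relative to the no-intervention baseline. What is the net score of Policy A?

-2448

Baseline:
  E = 25
  S = 23
  J = 36 − 6·25 − 23 = -137
  F = 26 − 2·25 = -24
  N = 118 + 23 + 2·(-137) = -133
  R = 300 − 4·(-24) − 5·(-133) = 1061
Policy A (E + 47, J := 12):
  E = 25 + 47 = 72
  S = 23
  J = 12
  F = 26 − 2·72 = -118
  N = 118 + 23 + 2·12 = 165
  R = 300 − 4·(-118) − 5·165 = -53
ΔR = -53 − 1061 = -1114; ΔN = 165 − (-133) = 298
Score = 3·(-1114) + 3·298 = -2448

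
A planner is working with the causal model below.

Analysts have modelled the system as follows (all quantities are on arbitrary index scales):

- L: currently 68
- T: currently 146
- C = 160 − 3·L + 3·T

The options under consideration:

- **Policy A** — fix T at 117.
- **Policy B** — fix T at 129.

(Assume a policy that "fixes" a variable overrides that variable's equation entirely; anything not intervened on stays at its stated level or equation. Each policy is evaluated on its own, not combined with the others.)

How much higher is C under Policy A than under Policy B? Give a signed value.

Policy A (T := 117):
  L = 68
  T = 117
  C = 160 − 3·68 + 3·117 = 307
Policy B (T := 129):
  L = 68
  T = 129
  C = 160 − 3·68 + 3·129 = 343
C: 307 − 343 = -36

-36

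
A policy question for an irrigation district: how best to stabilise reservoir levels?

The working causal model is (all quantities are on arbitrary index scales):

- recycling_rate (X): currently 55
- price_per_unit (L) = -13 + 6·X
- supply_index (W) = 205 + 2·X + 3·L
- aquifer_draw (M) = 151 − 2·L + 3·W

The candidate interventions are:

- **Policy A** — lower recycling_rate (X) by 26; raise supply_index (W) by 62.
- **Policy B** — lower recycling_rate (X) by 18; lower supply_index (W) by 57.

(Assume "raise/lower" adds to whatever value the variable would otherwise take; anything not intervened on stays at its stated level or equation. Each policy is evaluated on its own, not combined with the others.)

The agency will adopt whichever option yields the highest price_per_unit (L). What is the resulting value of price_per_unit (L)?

Policy A (X − 26, W + 62):
  X = 55 − 26 = 29
  L = -13 + 6·29 = 161
Policy B (X − 18, W − 57):
  X = 55 − 18 = 37
  L = -13 + 6·37 = 209
Comparing — Policy A: L=161, Policy B: L=209. Highest is 209 (Policy B).

209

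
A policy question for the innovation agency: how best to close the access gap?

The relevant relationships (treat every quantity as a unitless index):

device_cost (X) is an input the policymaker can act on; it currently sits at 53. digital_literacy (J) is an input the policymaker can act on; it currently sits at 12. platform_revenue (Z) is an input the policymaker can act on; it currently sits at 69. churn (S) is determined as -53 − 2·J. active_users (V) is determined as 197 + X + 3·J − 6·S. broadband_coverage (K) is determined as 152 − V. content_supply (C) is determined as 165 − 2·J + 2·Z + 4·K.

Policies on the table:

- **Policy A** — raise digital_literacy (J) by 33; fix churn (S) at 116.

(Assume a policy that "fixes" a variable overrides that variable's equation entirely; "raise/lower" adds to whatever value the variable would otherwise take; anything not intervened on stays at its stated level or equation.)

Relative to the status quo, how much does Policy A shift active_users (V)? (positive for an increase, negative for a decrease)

-1059

Baseline:
  X = 53
  J = 12
  S = -53 − 2·12 = -77
  V = 197 + 53 + 3·12 − 6·(-77) = 748
Policy A (J + 33, S := 116):
  X = 53
  J = 12 + 33 = 45
  S = 116
  V = 197 + 53 + 3·45 − 6·116 = -311
Change in V: -311 − 748 = -1059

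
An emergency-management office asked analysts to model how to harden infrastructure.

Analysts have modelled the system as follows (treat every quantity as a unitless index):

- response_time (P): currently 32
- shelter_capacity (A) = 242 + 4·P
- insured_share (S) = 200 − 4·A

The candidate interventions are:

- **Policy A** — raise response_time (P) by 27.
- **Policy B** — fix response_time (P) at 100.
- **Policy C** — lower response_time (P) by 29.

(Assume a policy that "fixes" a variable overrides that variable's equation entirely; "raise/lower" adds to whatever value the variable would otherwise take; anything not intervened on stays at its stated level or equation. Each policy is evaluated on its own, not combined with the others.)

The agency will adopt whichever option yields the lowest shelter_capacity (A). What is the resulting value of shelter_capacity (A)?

254

Policy A (P + 27):
  P = 32 + 27 = 59
  A = 242 + 4·59 = 478
Policy B (P := 100):
  P = 100
  A = 242 + 4·100 = 642
Policy C (P − 29):
  P = 32 − 29 = 3
  A = 242 + 4·3 = 254
Comparing — Policy A: A=478, Policy B: A=642, Policy C: A=254. Lowest is 254 (Policy C).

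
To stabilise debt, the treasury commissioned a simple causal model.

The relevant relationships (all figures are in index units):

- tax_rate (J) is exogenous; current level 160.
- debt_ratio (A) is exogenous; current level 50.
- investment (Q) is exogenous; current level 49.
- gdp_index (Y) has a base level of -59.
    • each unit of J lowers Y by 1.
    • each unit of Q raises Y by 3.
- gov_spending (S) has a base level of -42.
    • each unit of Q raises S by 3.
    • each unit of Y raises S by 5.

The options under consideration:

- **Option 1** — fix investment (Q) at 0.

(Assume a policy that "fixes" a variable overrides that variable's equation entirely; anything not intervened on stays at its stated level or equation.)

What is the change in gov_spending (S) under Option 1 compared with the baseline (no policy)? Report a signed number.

Baseline:
  J = 160
  Q = 49
  Y = -59 − 160 + 3·49 = -72
  S = -42 + 3·49 + 5·(-72) = -255
Option 1 (Q := 0):
  J = 160
  Q = 0
  Y = -59 − 160 + 3·0 = -219
  S = -42 + 3·0 + 5·(-219) = -1137
Change in S: -1137 − (-255) = -882

-882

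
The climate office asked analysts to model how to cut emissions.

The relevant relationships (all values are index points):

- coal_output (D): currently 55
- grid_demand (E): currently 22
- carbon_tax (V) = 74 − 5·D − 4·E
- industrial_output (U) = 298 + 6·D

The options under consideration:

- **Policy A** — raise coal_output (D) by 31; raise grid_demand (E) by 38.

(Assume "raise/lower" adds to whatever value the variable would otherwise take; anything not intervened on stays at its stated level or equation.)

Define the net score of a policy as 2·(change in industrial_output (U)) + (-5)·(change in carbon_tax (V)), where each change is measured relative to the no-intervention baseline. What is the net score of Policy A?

1907

Baseline:
  D = 55
  E = 22
  V = 74 − 5·55 − 4·22 = -289
  U = 298 + 6·55 = 628
Policy A (D + 31, E + 38):
  D = 55 + 31 = 86
  E = 22 + 38 = 60
  V = 74 − 5·86 − 4·60 = -596
  U = 298 + 6·86 = 814
ΔU = 814 − 628 = 186; ΔV = -596 − (-289) = -307
Score = 2·186 + (-5)·(-307) = 1907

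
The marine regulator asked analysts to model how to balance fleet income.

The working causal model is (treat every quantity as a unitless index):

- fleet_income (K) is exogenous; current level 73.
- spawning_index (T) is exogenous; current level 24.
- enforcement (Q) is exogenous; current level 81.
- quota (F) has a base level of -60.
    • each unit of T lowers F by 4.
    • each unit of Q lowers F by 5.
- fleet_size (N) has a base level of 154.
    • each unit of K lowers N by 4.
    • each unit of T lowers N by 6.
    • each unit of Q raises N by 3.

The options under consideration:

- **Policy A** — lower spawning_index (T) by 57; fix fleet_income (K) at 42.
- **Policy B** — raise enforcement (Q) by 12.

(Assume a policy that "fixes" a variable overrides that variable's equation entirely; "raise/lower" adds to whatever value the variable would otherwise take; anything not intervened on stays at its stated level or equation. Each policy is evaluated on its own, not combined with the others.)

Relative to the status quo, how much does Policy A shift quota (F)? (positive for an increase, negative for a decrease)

Baseline:
  T = 24
  Q = 81
  F = -60 − 4·24 − 5·81 = -561
Policy A (T − 57, K := 42):
  T = 24 − 57 = -33
  Q = 81
  F = -60 − 4·(-33) − 5·81 = -333
Change in F: -333 − (-561) = 228

228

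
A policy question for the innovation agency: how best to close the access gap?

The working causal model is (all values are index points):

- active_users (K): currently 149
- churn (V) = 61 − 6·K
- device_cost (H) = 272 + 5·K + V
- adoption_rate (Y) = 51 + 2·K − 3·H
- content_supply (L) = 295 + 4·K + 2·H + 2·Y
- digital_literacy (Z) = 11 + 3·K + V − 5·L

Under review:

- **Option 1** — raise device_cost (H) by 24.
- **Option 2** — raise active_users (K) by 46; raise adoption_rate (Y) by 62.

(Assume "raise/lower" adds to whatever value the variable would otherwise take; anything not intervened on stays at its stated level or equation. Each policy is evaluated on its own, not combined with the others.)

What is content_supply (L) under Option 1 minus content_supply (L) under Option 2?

Option 1 (H + 24):
  K = 149
  V = 61 − 6·149 = -833
  H = 272 + 5·149 + (-833) (+24 from intervention) = 208
  Y = 51 + 2·149 − 3·208 = -275
  L = 295 + 4·149 + 2·208 + 2·(-275) = 757
Option 2 (K + 46, Y + 62):
  K = 149 + 46 = 195
  V = 61 − 6·195 = -1109
  H = 272 + 5·195 + (-1109) = 138
  Y = 51 + 2·195 − 3·138 (+62 from intervention) = 89
  L = 295 + 4·195 + 2·138 + 2·89 = 1529
L: 757 − 1529 = -772

-772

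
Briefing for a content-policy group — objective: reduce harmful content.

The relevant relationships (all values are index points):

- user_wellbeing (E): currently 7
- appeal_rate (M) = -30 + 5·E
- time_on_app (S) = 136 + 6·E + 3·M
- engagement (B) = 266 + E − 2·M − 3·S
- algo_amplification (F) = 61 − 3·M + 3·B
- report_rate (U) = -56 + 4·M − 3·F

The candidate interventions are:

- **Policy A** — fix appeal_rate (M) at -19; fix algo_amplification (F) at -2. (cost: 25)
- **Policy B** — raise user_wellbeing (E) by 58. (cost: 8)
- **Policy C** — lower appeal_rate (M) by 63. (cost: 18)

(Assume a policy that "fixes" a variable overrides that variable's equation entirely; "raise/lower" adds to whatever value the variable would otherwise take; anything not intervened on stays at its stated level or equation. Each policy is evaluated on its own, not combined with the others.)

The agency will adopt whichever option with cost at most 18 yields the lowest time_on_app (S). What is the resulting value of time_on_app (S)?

Policy B (E + 58):
  E = 7 + 58 = 65
  M = -30 + 5·65 = 295
  S = 136 + 6·65 + 3·295 = 1411
Policy C (M − 63):
  E = 7
  M = -30 + 5·7 (−63 from intervention) = -58
  S = 136 + 6·7 + 3·(-58) = 4
Comparing — Policy B: S=1411, Policy C: S=4. Lowest is 4 (Policy C).

4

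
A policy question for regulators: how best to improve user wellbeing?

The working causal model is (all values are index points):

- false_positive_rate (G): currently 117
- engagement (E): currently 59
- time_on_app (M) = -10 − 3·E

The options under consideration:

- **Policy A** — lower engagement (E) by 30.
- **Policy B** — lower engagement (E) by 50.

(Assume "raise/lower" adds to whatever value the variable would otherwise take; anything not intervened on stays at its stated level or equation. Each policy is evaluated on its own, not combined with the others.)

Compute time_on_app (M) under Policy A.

-97

Policy A (E − 30):
  E = 59 − 30 = 29
  M = -10 − 3·29 = -97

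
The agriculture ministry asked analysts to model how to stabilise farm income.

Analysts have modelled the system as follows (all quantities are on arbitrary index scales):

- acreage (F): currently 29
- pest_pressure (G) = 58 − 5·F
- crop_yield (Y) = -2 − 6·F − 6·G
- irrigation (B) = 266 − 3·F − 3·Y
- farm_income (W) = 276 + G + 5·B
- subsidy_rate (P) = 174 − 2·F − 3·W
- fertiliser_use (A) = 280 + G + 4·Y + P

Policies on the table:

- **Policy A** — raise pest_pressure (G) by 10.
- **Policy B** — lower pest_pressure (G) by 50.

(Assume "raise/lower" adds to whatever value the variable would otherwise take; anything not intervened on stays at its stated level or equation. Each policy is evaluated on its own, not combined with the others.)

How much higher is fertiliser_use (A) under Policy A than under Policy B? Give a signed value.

-17760

Policy A (G + 10):
  F = 29
  G = 58 − 5·29 (+10 from intervention) = -77
  Y = -2 − 6·29 − 6·(-77) = 286
  B = 266 − 3·29 − 3·286 = -679
  W = 276 + (-77) + 5·(-679) = -3196
  P = 174 − 2·29 − 3·(-3196) = 9704
  A = 280 + (-77) + 4·286 + 9704 = 11051
Policy B (G − 50):
  F = 29
  G = 58 − 5·29 (−50 from intervention) = -137
  Y = -2 − 6·29 − 6·(-137) = 646
  B = 266 − 3·29 − 3·646 = -1759
  W = 276 + (-137) + 5·(-1759) = -8656
  P = 174 − 2·29 − 3·(-8656) = 26084
  A = 280 + (-137) + 4·646 + 26084 = 28811
A: 11051 − 28811 = -17760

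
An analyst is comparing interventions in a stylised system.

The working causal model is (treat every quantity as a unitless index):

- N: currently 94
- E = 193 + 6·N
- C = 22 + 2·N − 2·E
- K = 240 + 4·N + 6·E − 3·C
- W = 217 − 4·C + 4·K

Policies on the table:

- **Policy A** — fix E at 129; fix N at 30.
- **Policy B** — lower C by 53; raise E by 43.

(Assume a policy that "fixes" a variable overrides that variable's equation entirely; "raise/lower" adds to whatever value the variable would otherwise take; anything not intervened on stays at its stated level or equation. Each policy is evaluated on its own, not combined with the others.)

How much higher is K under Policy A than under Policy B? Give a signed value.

Policy A (E := 129, N := 30):
  N = 30
  E = 129
  C = 22 + 2·30 − 2·129 = -176
  K = 240 + 4·30 + 6·129 − 3·(-176) = 1662
Policy B (C − 53, E + 43):
  N = 94
  E = 193 + 6·94 (+43 from intervention) = 800
  C = 22 + 2·94 − 2·800 (−53 from intervention) = -1443
  K = 240 + 4·94 + 6·800 − 3·(-1443) = 9745
K: 1662 − 9745 = -8083

-8083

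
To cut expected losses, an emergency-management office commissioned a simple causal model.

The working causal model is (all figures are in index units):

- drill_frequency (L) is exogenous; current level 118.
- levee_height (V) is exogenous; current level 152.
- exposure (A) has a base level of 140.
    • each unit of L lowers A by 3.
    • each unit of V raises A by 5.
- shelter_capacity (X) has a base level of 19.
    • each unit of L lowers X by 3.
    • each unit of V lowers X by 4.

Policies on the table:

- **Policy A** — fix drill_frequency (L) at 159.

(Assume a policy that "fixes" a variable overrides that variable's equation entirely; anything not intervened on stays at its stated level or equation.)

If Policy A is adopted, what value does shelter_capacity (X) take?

-1066

Policy A (L := 159):
  L = 159
  V = 152
  X = 19 − 3·159 − 4·152 = -1066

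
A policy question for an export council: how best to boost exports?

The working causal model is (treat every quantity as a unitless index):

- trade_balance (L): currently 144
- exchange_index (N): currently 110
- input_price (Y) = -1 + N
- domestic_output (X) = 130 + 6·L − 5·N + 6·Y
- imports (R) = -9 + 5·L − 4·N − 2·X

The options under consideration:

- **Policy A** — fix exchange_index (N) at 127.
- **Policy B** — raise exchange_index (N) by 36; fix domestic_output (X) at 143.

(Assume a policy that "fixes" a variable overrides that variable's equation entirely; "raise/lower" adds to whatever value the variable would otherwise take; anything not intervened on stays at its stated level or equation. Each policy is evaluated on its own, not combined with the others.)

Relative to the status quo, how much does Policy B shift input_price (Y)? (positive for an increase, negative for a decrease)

36

Baseline:
  N = 110
  Y = -1 + 110 = 109
Policy B (N + 36, X := 143):
  N = 110 + 36 = 146
  Y = -1 + 146 = 145
Change in Y: 145 − 109 = 36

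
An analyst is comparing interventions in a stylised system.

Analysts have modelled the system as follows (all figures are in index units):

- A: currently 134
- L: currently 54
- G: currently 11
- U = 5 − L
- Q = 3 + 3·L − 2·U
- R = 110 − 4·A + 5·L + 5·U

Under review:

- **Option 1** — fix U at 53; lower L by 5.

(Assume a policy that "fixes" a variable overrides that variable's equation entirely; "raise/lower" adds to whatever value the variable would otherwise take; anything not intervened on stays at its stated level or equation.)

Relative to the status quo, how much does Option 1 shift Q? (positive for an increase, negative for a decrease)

Baseline:
  L = 54
  U = 5 − 54 = -49
  Q = 3 + 3·54 − 2·(-49) = 263
Option 1 (U := 53, L − 5):
  L = 54 − 5 = 49
  U = 53
  Q = 3 + 3·49 − 2·53 = 44
Change in Q: 44 − 263 = -219

-219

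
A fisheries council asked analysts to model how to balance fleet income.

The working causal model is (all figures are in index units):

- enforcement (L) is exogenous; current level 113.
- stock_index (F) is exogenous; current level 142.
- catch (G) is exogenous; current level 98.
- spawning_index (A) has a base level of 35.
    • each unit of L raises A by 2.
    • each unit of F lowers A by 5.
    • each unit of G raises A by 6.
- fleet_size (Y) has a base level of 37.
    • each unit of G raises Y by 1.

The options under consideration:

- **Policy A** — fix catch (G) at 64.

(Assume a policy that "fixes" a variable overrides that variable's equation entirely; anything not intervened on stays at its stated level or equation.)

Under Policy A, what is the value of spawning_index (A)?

Policy A (G := 64):
  L = 113
  F = 142
  G = 64
  A = 35 + 2·113 − 5·142 + 6·64 = -65

-65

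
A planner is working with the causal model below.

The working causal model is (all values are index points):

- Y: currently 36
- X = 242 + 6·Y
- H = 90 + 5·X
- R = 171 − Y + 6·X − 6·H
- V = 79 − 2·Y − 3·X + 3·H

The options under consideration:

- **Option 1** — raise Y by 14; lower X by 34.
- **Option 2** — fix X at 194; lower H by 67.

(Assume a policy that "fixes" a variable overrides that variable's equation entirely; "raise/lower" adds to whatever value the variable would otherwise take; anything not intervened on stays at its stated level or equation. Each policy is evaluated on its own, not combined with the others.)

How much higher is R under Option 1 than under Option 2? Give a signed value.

-7952

Option 1 (Y + 14, X − 34):
  Y = 36 + 14 = 50
  X = 242 + 6·50 (−34 from intervention) = 508
  H = 90 + 5·508 = 2630
  R = 171 − 50 + 6·508 − 6·2630 = -12611
Option 2 (X := 194, H − 67):
  Y = 36
  X = 194
  H = 90 + 5·194 (−67 from intervention) = 993
  R = 171 − 36 + 6·194 − 6·993 = -4659
R: -12611 − (-4659) = -7952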